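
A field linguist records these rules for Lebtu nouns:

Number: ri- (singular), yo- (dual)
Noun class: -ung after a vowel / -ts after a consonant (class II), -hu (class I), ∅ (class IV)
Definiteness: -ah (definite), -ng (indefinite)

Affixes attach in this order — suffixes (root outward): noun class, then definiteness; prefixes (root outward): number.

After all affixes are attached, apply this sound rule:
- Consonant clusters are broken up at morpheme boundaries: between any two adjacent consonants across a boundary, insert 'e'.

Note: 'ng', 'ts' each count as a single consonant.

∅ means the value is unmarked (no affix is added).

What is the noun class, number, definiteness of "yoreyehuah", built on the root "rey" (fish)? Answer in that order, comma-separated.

Segment: yo-rey-hu-ah.
noun class: -hu → class I.
number: yo- → dual.
definiteness: -ah → definite.

class I, dual, definite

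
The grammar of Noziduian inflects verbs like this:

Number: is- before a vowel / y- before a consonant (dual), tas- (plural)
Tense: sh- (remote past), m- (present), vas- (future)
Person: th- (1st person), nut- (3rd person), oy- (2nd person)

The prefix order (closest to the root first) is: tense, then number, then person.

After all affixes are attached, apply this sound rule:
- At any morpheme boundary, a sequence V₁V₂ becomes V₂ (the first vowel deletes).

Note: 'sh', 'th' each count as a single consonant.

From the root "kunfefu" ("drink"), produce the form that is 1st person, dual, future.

Attach tense future vas- → vaskunfefu.
Attach number dual y- (before consonant 'v') → yvaskunfefu.
Attach person 1st person th- → thyvaskunfefu.
Vowel deletion: no change.

thyvaskunfefu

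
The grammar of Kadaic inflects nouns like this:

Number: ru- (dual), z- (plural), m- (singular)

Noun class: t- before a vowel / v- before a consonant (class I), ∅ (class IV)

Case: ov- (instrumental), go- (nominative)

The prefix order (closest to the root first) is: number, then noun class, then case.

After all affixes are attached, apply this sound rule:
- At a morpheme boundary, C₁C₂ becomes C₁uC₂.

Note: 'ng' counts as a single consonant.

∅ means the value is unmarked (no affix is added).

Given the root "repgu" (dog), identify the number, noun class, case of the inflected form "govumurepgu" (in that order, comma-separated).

Segment: go-v-m-repgu.
number: m- → singular.
noun class: t/v- → class I.
case: go- → nominative.

singular, class I, nominative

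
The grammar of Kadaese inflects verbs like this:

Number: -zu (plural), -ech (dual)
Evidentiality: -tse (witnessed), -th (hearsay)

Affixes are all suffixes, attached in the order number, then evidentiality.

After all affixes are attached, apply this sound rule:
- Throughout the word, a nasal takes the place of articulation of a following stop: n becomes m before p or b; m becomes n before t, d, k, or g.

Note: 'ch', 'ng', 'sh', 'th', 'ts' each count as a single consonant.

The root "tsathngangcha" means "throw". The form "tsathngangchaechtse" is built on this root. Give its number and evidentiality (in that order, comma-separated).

Segment: tsathngangcha-ech-tse.
number: -ech → dual.
evidentiality: -tse → witnessed.

dual, witnessed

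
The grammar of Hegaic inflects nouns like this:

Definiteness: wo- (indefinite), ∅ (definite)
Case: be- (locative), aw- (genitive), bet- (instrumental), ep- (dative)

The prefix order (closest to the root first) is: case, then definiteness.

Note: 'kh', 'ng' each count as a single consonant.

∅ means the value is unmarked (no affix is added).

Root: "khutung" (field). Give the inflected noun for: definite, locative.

bekhutung

Attach case locative be- → bekhutung.
definiteness = definite: zero marking, form stays bekhutung.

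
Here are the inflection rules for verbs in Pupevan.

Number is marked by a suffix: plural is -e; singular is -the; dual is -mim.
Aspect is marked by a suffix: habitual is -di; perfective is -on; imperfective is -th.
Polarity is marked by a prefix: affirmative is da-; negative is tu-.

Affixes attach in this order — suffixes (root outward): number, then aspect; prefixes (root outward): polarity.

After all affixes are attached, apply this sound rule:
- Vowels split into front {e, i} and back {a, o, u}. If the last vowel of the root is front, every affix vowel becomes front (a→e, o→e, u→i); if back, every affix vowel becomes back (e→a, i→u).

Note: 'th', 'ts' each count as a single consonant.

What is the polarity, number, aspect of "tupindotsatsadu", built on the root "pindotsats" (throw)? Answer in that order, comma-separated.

Segment: tu-pindotsats-e-di.
polarity: tu- → negative.
number: -e → plural.
aspect: -di → habitual.

negative, plural, habitual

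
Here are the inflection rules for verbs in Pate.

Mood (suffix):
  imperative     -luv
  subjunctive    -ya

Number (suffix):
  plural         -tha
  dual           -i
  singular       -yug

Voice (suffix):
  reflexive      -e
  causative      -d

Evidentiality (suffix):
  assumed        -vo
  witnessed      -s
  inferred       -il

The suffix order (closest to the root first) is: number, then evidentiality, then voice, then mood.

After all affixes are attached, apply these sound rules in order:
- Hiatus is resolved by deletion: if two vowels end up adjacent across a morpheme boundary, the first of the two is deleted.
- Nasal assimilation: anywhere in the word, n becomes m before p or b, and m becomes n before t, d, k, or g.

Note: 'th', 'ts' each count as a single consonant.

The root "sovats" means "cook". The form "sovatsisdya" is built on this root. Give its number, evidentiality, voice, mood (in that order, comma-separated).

Segment: sovats-i-s-d-ya.
number: -i → dual.
evidentiality: -s → witnessed.
voice: -d → causative.
mood: -ya → subjunctive.

dual, witnessed, causative, subjunctive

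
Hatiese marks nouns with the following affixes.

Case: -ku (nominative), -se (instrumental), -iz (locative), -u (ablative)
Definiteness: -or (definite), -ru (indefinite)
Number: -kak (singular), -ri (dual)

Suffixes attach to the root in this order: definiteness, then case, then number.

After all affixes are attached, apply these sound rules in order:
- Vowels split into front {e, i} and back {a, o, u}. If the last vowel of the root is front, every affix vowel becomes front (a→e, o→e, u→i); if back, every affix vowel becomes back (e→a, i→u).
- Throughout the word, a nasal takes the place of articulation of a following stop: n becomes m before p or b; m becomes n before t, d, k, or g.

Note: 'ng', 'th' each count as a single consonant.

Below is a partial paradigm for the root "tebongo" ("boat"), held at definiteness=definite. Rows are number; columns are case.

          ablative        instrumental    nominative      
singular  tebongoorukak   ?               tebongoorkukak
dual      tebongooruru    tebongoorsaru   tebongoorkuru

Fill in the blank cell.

Attach definiteness definite -or → tebongoor.
Attach case instrumental -se → tebongoorse.
Attach number singular -kak → tebongoorsekak.
Apply vowel harmony: tebongoorsekak → tebongoorsakak.
Nasal assimilation: no change.

tebongoorsakak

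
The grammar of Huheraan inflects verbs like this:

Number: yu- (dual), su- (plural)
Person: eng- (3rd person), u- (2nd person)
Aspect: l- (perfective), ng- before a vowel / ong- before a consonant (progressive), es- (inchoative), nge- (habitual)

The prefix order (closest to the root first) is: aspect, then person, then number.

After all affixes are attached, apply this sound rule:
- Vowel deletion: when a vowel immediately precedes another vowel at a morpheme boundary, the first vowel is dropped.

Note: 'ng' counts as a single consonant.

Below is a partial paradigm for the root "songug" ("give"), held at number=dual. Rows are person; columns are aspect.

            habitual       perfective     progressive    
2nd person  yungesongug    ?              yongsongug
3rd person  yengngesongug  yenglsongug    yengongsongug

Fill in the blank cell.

yulsongug

Attach aspect perfective l- → lsongug.
Attach person 2nd person u- → ulsongug.
Attach number dual yu- → yuulsongug.
Apply vowel deletion: yuulsongug → yulsongug.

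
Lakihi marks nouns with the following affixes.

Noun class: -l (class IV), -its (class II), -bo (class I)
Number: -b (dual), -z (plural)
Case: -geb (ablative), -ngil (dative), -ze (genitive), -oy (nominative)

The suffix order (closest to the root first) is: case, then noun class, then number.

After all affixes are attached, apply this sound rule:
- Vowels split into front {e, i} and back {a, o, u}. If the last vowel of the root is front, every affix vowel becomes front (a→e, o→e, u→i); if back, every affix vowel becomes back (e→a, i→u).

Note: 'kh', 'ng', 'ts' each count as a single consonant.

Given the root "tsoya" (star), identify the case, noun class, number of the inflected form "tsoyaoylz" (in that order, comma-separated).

Segment: tsoya-oy-l-z.
case: -oy → nominative.
noun class: -l → class IV.
number: -z → plural.

nominative, class IV, plural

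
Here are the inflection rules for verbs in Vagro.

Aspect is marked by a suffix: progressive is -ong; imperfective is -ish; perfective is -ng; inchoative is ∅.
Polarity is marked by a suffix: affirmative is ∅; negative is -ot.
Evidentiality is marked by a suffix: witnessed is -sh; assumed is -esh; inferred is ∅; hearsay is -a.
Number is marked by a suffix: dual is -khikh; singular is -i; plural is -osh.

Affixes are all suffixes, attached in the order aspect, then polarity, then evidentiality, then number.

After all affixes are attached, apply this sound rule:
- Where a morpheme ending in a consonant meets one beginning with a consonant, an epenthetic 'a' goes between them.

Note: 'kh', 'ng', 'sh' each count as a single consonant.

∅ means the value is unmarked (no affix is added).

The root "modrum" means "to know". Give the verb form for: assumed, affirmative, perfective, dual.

modrumangeshakhikh

Attach aspect perfective -ng → modrumng.
polarity = affirmative: zero marking, form stays modrumng.
Attach evidentiality assumed -esh → modrumngesh.
Attach number dual -khikh → modrumngeshkhikh.
Apply epenthesis: modrumngeshkhikh → modrumangeshakhikh.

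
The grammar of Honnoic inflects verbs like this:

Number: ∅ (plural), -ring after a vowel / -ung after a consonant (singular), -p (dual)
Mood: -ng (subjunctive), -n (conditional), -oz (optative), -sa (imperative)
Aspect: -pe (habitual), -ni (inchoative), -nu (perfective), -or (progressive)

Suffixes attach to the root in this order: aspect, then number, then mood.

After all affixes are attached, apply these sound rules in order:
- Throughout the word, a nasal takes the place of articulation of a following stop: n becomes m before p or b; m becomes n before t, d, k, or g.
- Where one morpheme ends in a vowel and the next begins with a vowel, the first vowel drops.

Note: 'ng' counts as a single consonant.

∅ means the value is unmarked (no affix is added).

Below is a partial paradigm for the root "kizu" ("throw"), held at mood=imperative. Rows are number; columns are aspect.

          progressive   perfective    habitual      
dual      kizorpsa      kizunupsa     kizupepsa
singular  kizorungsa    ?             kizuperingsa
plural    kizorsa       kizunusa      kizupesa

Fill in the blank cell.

Attach aspect perfective -nu → kizunu.
Attach number singular -ring (after vowel 'u') → kizunuring.
Attach mood imperative -sa → kizunuringsa.
Nasal assimilation: no change.
Vowel deletion: no change.

kizunuringsa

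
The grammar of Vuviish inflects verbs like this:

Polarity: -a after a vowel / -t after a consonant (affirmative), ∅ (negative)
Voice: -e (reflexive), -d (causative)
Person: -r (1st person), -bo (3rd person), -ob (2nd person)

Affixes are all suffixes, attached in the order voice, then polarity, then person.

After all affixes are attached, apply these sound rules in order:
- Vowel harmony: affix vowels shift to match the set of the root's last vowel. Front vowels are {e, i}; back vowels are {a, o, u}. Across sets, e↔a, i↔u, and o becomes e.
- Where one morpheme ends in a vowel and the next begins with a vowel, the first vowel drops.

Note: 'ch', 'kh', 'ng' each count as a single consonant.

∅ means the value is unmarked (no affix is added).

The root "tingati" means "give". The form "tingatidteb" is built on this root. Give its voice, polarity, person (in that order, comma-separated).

Segment: tingati-d-t-ob.
voice: -d → causative.
polarity: -a/t → affirmative.
person: -ob → 2nd person.

causative, affirmative, 2nd person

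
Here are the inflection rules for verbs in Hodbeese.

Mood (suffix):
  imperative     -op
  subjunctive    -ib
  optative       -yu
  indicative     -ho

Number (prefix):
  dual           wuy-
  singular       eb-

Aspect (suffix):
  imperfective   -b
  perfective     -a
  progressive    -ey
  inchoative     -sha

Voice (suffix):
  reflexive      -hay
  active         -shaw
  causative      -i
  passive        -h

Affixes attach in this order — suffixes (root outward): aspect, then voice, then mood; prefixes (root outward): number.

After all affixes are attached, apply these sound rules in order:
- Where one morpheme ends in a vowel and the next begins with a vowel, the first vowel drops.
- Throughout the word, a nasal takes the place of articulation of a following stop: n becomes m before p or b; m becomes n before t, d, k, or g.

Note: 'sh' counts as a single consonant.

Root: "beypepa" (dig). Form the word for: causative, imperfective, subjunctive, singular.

ebbeypepabib

Attach aspect imperfective -b → beypepab.
Attach voice causative -i → beypepabi.
Attach mood subjunctive -ib → beypepabiib.
Attach number singular eb- → ebbeypepabiib.
Apply vowel deletion: ebbeypepabiib → ebbeypepabib.
Nasal assimilation: no change.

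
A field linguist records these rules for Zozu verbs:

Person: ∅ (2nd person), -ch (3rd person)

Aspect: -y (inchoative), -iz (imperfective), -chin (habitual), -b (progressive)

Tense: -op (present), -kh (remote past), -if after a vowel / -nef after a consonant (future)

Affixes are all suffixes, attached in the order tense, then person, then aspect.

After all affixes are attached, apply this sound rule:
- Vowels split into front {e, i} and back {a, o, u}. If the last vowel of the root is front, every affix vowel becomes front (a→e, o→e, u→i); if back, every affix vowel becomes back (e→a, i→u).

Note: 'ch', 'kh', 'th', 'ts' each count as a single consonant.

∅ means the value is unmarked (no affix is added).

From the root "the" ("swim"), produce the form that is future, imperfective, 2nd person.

Attach tense future -if (after vowel 'e') → theif.
person = 2nd person: zero marking, form stays theif.
Attach aspect imperfective -iz → theifiz.
Vowel harmony: no change.

theifiz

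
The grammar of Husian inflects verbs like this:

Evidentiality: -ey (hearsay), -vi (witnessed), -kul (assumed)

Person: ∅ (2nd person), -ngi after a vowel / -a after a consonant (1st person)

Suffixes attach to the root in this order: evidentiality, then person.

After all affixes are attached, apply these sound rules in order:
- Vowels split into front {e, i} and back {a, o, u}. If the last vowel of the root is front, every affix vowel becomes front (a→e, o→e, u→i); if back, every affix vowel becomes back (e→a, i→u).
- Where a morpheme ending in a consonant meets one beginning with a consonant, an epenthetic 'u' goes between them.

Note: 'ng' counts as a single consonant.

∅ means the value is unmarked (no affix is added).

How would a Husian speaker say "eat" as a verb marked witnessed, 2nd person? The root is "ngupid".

ngupiduvi

Attach evidentiality witnessed -vi → ngupidvi.
person = 2nd person: zero marking, form stays ngupidvi.
Vowel harmony: no change.
Apply epenthesis: ngupidvi → ngupiduvi.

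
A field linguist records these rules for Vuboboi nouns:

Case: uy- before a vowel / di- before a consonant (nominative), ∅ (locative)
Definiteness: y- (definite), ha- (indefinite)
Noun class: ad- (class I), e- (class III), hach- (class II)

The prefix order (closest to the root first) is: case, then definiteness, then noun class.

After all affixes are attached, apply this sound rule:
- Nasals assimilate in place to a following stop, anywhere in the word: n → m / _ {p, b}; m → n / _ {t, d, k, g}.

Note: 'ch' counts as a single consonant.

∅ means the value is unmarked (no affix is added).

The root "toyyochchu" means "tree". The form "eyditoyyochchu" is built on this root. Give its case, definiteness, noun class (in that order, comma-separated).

nominative, definite, class III

Segment: e-y-di-toyyochchu.
case: uy/di- → nominative.
definiteness: y- → definite.
noun class: e- → class III.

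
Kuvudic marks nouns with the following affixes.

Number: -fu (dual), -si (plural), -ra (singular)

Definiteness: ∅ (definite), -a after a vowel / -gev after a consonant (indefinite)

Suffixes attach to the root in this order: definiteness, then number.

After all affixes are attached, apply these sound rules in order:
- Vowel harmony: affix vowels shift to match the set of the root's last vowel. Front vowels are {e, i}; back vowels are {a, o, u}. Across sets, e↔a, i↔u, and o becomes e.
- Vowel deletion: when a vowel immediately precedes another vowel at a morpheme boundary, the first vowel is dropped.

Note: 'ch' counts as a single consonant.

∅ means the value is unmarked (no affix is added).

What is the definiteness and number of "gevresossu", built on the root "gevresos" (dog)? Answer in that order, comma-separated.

Segment: gevresos-si.
definiteness: ∅ → definite.
number: -si → plural.

definite, plural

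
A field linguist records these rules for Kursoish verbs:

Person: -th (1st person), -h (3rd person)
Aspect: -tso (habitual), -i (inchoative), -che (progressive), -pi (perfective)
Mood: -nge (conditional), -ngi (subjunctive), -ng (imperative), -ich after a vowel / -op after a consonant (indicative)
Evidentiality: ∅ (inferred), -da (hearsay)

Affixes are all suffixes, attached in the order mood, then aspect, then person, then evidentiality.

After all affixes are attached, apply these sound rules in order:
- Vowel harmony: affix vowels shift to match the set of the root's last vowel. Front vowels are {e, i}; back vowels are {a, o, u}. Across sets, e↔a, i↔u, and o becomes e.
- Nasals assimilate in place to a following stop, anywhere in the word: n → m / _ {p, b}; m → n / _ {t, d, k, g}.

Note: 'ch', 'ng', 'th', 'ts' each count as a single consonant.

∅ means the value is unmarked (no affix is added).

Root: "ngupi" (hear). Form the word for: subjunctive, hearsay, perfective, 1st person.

ngupingipithde

Attach mood subjunctive -ngi → ngupingi.
Attach aspect perfective -pi → ngupingipi.
Attach person 1st person -th → ngupingipith.
Attach evidentiality hearsay -da → ngupingipithda.
Apply vowel harmony: ngupingipithda → ngupingipithde.
Nasal assimilation: no change.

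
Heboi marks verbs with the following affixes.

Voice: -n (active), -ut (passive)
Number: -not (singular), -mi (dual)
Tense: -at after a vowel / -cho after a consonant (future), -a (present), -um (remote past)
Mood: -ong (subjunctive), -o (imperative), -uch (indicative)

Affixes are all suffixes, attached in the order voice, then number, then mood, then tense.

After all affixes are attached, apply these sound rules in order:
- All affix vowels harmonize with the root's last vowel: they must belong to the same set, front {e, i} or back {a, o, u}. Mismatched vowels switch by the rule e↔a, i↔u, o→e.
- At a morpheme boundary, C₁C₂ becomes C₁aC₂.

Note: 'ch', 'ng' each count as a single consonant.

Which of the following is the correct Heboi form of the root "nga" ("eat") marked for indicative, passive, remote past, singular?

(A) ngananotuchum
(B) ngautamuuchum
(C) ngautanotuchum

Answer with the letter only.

Attach voice passive -ut → ngaut.
Attach number singular -not → ngautnot.
Attach mood indicative -uch → ngautnotuch.
Attach tense remote past -um → ngautnotuchum.
Vowel harmony: no change.
Apply epenthesis: ngautnotuchum → ngautanotuchum.
So the correct form is ngautanotuchum, option (C).
(B) ngautamuuchum is wrong: it uses dual instead of singular for number.
(A) ngananotuchum is wrong: it uses active instead of passive for voice.

C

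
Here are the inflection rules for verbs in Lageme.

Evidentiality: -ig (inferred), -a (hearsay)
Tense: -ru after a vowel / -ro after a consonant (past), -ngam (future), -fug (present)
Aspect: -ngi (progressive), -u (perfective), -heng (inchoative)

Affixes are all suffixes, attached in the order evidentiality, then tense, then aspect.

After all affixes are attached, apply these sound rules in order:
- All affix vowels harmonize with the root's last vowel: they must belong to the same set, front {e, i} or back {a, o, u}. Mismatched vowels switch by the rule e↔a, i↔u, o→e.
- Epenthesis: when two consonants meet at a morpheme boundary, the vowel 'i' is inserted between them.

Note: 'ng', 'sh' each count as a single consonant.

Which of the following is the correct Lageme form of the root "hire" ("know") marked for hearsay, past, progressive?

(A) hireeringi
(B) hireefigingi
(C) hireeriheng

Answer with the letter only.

Attach evidentiality hearsay -a → hirea.
Attach tense past -ru (after vowel 'a') → hirearu.
Attach aspect progressive -ngi → hirearungi.
Apply vowel harmony: hirearungi → hireeringi.
Epenthesis: no change.
So the correct form is hireeringi, option (A).
(B) hireefigingi is wrong: it uses present instead of past for tense.
(C) hireeriheng is wrong: it uses inchoative instead of progressive for aspect.

A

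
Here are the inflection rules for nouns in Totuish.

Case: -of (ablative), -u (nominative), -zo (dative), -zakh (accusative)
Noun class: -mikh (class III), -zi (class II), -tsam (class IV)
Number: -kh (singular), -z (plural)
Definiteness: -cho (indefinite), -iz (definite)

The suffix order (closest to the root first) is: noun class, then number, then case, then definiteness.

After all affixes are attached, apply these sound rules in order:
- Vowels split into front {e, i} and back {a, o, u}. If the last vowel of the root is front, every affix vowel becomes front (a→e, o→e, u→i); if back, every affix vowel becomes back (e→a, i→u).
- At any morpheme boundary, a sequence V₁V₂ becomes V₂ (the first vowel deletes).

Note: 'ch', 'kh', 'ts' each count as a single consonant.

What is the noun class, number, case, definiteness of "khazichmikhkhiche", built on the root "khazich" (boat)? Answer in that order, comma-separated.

class III, singular, nominative, indefinite

Segment: khazich-mikh-kh-u-cho.
noun class: -mikh → class III.
number: -kh → singular.
case: -u → nominative.
definiteness: -cho → indefinite.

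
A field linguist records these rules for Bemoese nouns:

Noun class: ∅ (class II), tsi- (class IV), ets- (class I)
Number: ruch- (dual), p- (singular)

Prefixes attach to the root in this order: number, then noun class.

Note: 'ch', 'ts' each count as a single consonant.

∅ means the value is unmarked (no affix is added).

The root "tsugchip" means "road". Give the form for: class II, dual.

Attach number dual ruch- → ruchtsugchip.
noun class = class II: zero marking, form stays ruchtsugchip.

ruchtsugchip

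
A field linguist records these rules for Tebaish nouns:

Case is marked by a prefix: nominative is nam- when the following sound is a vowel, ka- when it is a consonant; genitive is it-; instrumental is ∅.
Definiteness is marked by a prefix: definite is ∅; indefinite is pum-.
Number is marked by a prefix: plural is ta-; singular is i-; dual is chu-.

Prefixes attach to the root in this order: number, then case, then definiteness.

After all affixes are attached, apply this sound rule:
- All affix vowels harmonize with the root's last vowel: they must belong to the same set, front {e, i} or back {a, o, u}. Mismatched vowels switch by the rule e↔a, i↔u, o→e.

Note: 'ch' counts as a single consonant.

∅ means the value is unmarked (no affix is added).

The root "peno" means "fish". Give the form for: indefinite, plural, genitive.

pumuttapeno

Attach number plural ta- → tapeno.
Attach case genitive it- → ittapeno.
Attach definiteness indefinite pum- → pumittapeno.
Apply vowel harmony: pumittapeno → pumuttapeno.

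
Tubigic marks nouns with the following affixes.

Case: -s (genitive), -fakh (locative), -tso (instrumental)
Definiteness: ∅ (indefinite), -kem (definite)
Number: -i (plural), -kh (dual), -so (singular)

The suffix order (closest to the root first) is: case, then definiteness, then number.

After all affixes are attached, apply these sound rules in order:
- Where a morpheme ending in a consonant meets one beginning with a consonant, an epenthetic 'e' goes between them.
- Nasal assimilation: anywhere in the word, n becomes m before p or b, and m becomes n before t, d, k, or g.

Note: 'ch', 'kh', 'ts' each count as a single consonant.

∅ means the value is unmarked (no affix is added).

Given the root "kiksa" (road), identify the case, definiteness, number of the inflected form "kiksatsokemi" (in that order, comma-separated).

Segment: kiksa-tso-kem-i.
case: -tso → instrumental.
definiteness: -kem → definite.
number: -i → plural.

instrumental, definite, plural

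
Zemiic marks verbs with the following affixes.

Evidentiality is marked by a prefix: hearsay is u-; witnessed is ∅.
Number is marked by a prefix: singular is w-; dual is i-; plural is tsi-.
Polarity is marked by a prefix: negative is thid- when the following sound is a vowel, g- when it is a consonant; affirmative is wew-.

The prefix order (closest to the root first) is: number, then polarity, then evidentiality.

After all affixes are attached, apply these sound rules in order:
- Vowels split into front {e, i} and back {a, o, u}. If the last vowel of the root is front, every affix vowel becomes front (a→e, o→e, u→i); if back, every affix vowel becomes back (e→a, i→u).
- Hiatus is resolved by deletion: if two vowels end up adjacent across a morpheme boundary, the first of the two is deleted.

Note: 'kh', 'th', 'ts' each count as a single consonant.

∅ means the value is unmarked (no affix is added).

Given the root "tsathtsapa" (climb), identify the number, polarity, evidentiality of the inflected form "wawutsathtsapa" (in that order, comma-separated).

Segment: wew-i-tsathtsapa.
number: i- → dual.
polarity: wew- → affirmative.
evidentiality: ∅ → witnessed.

dual, affirmative, witnessed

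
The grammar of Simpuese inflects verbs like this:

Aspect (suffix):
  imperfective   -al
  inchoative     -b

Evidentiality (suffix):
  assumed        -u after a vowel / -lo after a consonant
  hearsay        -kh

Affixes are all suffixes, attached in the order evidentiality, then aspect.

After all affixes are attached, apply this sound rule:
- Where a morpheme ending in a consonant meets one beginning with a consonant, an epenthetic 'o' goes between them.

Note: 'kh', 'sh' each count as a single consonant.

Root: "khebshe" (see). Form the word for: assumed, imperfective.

Attach evidentiality assumed -u (after vowel 'e') → khebsheu.
Attach aspect imperfective -al → khebsheual.
Epenthesis: no change.

khebsheual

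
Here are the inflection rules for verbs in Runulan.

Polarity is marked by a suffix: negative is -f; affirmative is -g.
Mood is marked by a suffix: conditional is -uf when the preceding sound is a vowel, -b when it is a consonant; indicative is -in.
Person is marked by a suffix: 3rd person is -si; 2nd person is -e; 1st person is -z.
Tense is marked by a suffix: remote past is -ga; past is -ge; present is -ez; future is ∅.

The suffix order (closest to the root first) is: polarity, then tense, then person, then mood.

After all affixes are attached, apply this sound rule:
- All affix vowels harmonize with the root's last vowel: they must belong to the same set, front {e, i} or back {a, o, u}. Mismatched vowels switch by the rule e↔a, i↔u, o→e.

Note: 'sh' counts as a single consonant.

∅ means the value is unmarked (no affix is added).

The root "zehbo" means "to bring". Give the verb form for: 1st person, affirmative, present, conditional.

Attach polarity affirmative -g → zehbog.
Attach tense present -ez → zehbogez.
Attach person 1st person -z → zehbogezz.
Attach mood conditional -b (after consonant 'z') → zehbogezzb.
Apply vowel harmony: zehbogezzb → zehbogazzb.

zehbogazzb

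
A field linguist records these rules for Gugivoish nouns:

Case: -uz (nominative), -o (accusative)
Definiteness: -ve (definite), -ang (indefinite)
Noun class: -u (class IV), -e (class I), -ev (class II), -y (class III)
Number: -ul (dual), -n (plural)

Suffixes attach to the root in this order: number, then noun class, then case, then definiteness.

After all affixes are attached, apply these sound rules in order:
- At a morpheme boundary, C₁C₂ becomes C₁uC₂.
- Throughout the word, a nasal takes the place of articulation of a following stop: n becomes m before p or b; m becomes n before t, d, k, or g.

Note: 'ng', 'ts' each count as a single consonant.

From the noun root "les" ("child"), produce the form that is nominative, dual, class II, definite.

lesulevuzuve

Attach number dual -ul → lesul.
Attach noun class class II -ev → lesulev.
Attach case nominative -uz → lesulevuz.
Attach definiteness definite -ve → lesulevuzve.
Apply epenthesis: lesulevuzve → lesulevuzuve.
Nasal assimilation: no change.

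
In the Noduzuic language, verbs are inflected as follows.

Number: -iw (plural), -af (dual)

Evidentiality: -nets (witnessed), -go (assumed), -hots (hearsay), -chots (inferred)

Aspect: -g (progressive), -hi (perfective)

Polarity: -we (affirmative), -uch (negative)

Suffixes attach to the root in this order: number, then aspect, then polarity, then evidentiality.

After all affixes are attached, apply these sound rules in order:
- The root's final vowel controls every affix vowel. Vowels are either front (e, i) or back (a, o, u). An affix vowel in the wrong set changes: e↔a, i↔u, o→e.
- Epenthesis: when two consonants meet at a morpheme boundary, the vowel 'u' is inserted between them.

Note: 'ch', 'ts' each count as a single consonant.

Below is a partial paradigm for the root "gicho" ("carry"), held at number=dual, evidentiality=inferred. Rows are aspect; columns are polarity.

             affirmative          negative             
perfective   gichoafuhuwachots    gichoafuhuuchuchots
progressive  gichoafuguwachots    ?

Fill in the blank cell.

Attach number dual -af → gichoaf.
Attach aspect progressive -g → gichoafg.
Attach polarity negative -uch → gichoafguch.
Attach evidentiality inferred -chots → gichoafguchchots.
Vowel harmony: no change.
Apply epenthesis: gichoafguchchots → gichoafuguchuchots.

gichoafuguchuchots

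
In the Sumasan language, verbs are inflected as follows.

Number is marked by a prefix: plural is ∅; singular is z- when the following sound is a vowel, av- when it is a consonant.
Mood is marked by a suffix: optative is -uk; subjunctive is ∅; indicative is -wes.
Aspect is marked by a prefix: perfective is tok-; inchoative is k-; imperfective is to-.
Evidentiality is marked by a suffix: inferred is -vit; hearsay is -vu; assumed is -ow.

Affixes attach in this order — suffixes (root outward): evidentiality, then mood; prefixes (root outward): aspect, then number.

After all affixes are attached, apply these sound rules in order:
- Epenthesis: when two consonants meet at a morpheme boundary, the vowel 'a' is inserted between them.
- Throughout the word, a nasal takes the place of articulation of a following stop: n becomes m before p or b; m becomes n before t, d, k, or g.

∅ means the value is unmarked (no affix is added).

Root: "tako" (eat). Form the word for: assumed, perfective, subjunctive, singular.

avatokatakoow

Attach aspect perfective tok- → toktako.
Attach number singular av- (before consonant 't') → avtoktako.
Attach evidentiality assumed -ow → avtoktakoow.
mood = subjunctive: zero marking, form stays avtoktakoow.
Apply epenthesis: avtoktakoow → avatokatakoow.
Nasal assimilation: no change.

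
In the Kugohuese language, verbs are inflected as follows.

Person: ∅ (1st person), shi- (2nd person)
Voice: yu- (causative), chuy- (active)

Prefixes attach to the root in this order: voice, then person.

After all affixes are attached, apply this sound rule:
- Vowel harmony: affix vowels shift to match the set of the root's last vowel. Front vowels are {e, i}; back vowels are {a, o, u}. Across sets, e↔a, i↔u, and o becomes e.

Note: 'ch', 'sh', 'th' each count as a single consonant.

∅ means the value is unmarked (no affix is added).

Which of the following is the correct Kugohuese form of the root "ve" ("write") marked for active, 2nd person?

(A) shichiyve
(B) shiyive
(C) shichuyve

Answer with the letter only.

Attach voice active chuy- → chuyve.
Attach person 2nd person shi- → shichuyve.
Apply vowel harmony: shichuyve → shichiyve.
So the correct form is shichiyve, option (A).
(B) shiyive is wrong: it uses causative instead of active for voice.
(C) shichuyve is wrong: it fails to apply the sound rule(s).

A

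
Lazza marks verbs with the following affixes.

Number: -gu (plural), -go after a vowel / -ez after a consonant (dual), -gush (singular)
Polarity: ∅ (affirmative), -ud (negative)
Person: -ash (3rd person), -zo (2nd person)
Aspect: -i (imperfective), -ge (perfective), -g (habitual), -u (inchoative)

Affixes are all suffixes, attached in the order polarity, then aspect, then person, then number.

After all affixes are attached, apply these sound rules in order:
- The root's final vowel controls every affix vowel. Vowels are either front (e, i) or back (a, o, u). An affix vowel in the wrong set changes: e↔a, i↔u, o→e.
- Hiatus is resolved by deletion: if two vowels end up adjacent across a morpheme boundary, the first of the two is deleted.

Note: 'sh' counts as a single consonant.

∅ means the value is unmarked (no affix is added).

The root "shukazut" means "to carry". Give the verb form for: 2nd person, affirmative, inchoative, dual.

polarity = affirmative: zero marking, form stays shukazut.
Attach aspect inchoative -u → shukazutu.
Attach person 2nd person -zo → shukazutuzo.
Attach number dual -go (after vowel 'o') → shukazutuzogo.
Vowel harmony: no change.
Vowel deletion: no change.

shukazutuzogo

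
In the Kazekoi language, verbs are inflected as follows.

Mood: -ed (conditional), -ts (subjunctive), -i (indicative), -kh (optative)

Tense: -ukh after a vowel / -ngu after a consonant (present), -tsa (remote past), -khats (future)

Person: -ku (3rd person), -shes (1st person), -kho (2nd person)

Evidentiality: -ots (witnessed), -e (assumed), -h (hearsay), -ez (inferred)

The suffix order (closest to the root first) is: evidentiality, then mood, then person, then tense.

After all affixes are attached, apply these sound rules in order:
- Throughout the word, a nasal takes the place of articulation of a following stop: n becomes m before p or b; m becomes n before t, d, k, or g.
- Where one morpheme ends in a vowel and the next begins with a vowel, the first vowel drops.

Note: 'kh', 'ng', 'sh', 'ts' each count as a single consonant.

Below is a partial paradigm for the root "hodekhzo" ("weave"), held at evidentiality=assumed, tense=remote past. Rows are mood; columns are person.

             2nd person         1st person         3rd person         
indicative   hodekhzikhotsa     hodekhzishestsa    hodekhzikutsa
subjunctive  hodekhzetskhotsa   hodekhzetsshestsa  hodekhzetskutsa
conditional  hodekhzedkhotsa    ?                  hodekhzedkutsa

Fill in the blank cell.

hodekhzedshestsa

Attach evidentiality assumed -e → hodekhzoe.
Attach mood conditional -ed → hodekhzoeed.
Attach person 1st person -shes → hodekhzoeedshes.
Attach tense remote past -tsa → hodekhzoeedshestsa.
Nasal assimilation: no change.
Apply vowel deletion: hodekhzoeedshestsa → hodekhzedshestsa.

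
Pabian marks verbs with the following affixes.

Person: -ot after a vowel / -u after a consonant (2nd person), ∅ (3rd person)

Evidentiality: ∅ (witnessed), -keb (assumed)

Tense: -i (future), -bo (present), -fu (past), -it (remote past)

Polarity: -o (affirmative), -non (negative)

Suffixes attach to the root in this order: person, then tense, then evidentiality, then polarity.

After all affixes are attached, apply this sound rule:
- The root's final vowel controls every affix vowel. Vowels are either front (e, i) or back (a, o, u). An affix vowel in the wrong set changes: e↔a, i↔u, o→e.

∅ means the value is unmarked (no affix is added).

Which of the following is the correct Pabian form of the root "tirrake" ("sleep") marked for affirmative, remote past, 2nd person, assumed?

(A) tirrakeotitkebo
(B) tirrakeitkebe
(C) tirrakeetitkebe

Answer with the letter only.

C

Attach person 2nd person -ot (after vowel 'e') → tirrakeot.
Attach tense remote past -it → tirrakeotit.
Attach evidentiality assumed -keb → tirrakeotitkeb.
Attach polarity affirmative -o → tirrakeotitkebo.
Apply vowel harmony: tirrakeotitkebo → tirrakeetitkebe.
So the correct form is tirrakeetitkebe, option (C).
(A) tirrakeotitkebo is wrong: it fails to apply the sound rule(s).
(B) tirrakeitkebe is wrong: it uses 3rd person instead of 2nd person for person.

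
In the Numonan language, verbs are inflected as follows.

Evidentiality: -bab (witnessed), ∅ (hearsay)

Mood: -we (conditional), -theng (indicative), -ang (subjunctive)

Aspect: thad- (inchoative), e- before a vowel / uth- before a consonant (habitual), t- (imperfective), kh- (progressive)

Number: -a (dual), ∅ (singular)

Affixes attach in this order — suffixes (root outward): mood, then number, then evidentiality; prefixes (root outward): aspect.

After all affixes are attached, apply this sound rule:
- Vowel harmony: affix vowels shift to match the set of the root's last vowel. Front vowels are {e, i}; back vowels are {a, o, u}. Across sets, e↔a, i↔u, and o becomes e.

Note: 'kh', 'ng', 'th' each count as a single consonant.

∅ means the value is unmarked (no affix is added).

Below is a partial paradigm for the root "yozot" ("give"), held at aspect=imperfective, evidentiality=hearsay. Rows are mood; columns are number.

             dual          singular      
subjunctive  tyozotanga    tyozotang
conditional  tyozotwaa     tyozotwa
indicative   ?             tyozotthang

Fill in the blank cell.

tyozotthanga

Attach mood indicative -theng → yozottheng.
Attach number dual -a → yozotthenga.
Attach aspect imperfective t- → tyozotthenga.
evidentiality = hearsay: zero marking, form stays tyozotthenga.
Apply vowel harmony: tyozotthenga → tyozotthanga.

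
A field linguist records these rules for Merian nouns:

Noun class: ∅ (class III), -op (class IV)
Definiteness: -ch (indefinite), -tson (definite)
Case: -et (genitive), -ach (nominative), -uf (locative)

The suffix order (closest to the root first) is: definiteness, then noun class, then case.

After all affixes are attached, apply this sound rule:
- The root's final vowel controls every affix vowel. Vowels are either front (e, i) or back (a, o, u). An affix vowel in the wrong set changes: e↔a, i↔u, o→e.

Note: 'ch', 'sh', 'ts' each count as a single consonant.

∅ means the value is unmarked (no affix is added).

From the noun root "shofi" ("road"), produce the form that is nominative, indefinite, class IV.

Attach definiteness indefinite -ch → shofich.
Attach noun class class IV -op → shofichop.
Attach case nominative -ach → shofichopach.
Apply vowel harmony: shofichopach → shofichepech.

shofichepech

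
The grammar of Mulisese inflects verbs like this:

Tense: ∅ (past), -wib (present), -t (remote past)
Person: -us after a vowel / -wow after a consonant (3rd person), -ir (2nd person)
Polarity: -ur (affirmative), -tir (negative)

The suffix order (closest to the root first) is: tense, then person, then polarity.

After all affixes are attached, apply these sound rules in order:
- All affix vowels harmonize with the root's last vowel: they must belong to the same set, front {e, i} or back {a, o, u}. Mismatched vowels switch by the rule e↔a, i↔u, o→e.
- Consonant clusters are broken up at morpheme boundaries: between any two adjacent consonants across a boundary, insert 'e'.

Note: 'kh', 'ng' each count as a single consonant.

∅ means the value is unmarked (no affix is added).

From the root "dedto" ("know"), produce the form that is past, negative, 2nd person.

tense = past: zero marking, form stays dedto.
Attach person 2nd person -ir → dedtoir.
Attach polarity negative -tir → dedtoirtir.
Apply vowel harmony: dedtoirtir → dedtourtur.
Apply epenthesis: dedtourtur → dedtouretur.

dedtouretur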